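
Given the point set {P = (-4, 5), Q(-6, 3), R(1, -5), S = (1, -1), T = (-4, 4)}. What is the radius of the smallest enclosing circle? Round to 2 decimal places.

The farthest pair is P–R with squared distance 125. The circle on this segment as diameter has centre (-1.5, 0) and r² = 125/4 = 31.25.
Check Q: distance² to centre = 29.25 ≤ 31.25, so it lies inside.
All remaining points lie in this disk, and no smaller disk contains both endpoints, so this is the minimum enclosing circle.
r = √(31.25) ≈ 5.59.

5.59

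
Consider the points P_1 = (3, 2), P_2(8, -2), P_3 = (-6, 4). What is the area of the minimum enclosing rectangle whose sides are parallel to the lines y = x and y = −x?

80

In coordinates u = x + y, v = x − y the rectangle is axis-aligned; the map (x,y)→(u,v) scales areas by 2.
u-values: 5, 6, -2; range = 6 − (-2) = 8.
v-values: 1, 10, -10; range = 10 − (-10) = 20.
Area = (8 × 20) / 2 = 80.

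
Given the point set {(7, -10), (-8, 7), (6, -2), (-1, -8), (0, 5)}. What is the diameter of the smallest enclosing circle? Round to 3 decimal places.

22.672

The farthest pair is (7, -10)–(-8, 7) with squared distance 514. The circle on this segment as diameter has centre (-0.5, -1.5) and r² = 514/4 = 128.5.
Check (6, -2): distance² to centre = 42.5 ≤ 128.5, so it lies inside.
All remaining points lie in this disk, and no smaller disk contains both endpoints, so this is the minimum enclosing circle.
Diameter = 2r = 2√(128.5) ≈ 22.672.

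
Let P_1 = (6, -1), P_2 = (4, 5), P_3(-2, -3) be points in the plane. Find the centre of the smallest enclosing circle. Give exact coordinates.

(17/13, 10/13)

Side lengths²: P_1P_2² = 40, P_1P_3² = 68, P_2P_3² = 100.
Since P_2P_3² = 100 < 68 + 40 = 108, the triangle is acute, so the smallest enclosing circle is the circumcircle.
Circumcentre = (17/13, 10/13), r² = 4250/169.
Centre = (17/13, 10/13).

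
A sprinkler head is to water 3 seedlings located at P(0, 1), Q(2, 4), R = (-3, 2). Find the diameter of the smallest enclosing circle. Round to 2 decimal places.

Side lengths²: PQ² = 13, PR² = 10, QR² = 29.
Since QR² = 29 ≥ 13 + 10 = 23, the angle opposite QR is not acute, so the smallest enclosing circle has QR as diameter.
Centre = midpoint of QR = (-0.5, 3), r² = 29/4 = 7.25.
Diameter = 2r = 2√(7.25) ≈ 5.39.

5.39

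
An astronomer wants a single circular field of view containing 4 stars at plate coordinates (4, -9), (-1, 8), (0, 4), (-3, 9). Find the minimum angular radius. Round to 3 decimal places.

9.657

By Welzl's lemma the MEC is supported by two points (diametrically opposite) or three points (on a circumcircle).
The farthest pair is (4, -9)–(-3, 9) with squared distance 373. The circle on this segment as diameter has centre (0.5, 0) and r² = 373/4 = 93.25.
Check (-1, 8): distance² to centre = 66.25 ≤ 93.25, so it lies inside.
All remaining points lie in this disk, and no smaller disk contains both endpoints, so this is the minimum enclosing circle.
r = √(93.25) ≈ 9.657.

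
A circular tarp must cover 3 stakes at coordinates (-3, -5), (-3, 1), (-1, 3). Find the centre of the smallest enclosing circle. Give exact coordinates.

(-2, -1)

Call the three points A, B, C in the order given.
Side lengths²: AB² = 36, AC² = 68, BC² = 8.
Since AC² = 68 ≥ 36 + 8 = 44, the angle opposite AC is not acute, so the smallest enclosing circle has AC as diameter.
Centre = midpoint of AC = (-2, -1), r² = 68/4 = 17.
Centre = (-2, -1).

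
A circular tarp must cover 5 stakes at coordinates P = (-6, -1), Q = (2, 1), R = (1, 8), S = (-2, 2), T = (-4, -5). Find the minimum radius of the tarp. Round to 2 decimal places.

6.96

The minimum enclosing circle of a finite set is fixed by two of the points (as a diameter) or three (as a circumcircle).
The farthest pair is R–T with squared distance 194. The circle on this segment as diameter has centre (-1.5, 1.5) and r² = 194/4 = 48.5.
Check P: distance² to centre = 26.5 ≤ 48.5, so it lies inside.
All remaining points lie in this disk, and no smaller disk contains both endpoints, so this is the minimum enclosing circle.
r = √(48.5) ≈ 6.96.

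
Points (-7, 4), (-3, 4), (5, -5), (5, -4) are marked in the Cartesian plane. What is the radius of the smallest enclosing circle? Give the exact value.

7.5

By Welzl's lemma the MEC is supported by two points (diametrically opposite) or three points (on a circumcircle).
The farthest pair is (-7, 4)–(5, -5) with squared distance 225. The circle on this segment as diameter has centre (-1, -0.5) and r² = 225/4 = 56.25.
Check (-3, 4): distance² to centre = 24.25 ≤ 56.25, so it lies inside.
All remaining points lie in this disk, and no smaller disk contains both endpoints, so this is the minimum enclosing circle.
r = √(56.25) = 7.5.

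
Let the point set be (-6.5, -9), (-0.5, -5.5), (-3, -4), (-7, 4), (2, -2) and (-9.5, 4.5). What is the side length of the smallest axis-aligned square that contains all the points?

The bounding box has width 11.5 and height 13.5.
An axis-aligned square enclosing the set must have side ≥ max(width, height).
So the minimum side is max(11.5, 13.5) = 13.5.

13.5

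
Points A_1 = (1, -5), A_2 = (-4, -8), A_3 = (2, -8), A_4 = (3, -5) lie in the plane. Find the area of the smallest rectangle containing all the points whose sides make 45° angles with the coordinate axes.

30

In coordinates u = x + y, v = x − y the rectangle is axis-aligned; the map (x,y)→(u,v) scales areas by 2.
u-values: -4, -12, -6, -2; range = -2 − (-12) = 10.
v-values: 6, 4, 10, 8; range = 10 − 4 = 6.
Area = (10 × 6) / 2 = 30.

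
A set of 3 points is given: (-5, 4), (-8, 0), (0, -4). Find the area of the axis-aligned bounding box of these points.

64

x ranges over [-8, 0], width 8.
y ranges over [-4, 4], height 8.
Area = 8 × 8 = 64.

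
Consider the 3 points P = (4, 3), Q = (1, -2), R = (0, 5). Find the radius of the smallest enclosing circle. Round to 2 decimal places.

Side lengths²: PQ² = 34, PR² = 20, QR² = 50.
Since QR² = 50 < 34 + 20 = 54, the triangle is acute, so the smallest enclosing circle is the circumcircle.
Circumcentre = (10/13, 20/13), r² = 2125/169.
r = √(2125/169) ≈ 3.55.

3.55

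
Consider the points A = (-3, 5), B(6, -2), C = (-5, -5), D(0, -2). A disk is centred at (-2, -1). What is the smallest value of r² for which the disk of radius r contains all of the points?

The required radius is the distance from (-2, -1) to the farthest point.
Squared distances: 37, 65, 25, 5.
Maximum is 65, attained at B.

65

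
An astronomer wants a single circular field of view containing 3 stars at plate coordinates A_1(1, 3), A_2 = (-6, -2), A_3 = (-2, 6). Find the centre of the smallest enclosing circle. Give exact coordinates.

Side lengths²: A_1A_2² = 74, A_1A_3² = 18, A_2A_3² = 80.
Since A_2A_3² = 80 < 74 + 18 = 92, the triangle is acute, so the smallest enclosing circle is the circumcircle.
Circumcentre = (-10/3, 5/3), r² = 185/9.
Centre = (-10/3, 5/3).

(-10/3, 5/3)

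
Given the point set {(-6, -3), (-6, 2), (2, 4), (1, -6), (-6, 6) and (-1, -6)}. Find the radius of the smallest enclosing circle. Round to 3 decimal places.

6.946

The minimum enclosing circle of a finite set is fixed by two of the points (as a diameter) or three (as a circumcircle).
The farthest pair is (1, -6)–(-6, 6) with squared distance 193. The circle on this segment as diameter has centre (-2.5, 0) and r² = 193/4 = 48.25.
Check (-6, -3): distance² to centre = 21.25 ≤ 48.25, so it lies inside.
All remaining points lie in this disk, and no smaller disk contains both endpoints, so this is the minimum enclosing circle.
r = √(48.25) ≈ 6.946.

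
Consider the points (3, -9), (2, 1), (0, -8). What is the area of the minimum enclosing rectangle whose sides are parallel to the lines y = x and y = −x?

In coordinates u = x + y, v = x − y the rectangle is axis-aligned; the map (x,y)→(u,v) scales areas by 2.
u-values: -6, 3, -8; range = 3 − (-8) = 11.
v-values: 12, 1, 8; range = 12 − 1 = 11.
Area = (11 × 11) / 2 = 60.5.

60.5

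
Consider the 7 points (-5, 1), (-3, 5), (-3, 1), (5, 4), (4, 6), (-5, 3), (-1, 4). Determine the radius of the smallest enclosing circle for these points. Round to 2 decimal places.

The minimum enclosing circle of a finite set is fixed by two of the points (as a diameter) or three (as a circumcircle).
The minimum enclosing circle is determined by three boundary points: (-5, 1), (5, 4), (4, 6).
Their circumcentre is (-3/46, 125/46) with r² = 28885/1058.
The farthest remaining point (-5, 3) is at distance² 25849/1058 ≤ 28885/1058.
r = √(28885/1058) ≈ 5.23.

5.23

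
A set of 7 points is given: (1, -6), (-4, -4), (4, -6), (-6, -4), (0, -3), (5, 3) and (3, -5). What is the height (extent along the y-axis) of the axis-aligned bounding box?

9

max y = 3, min y = -6, so height = 9.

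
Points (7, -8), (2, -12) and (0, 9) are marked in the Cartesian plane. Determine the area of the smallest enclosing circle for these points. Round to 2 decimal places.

349.50

Call the three points A, B, C in the order given.
Side lengths²: AB² = 41, AC² = 338, BC² = 445.
Since BC² = 445 ≥ 338 + 41 = 379, the angle opposite BC is not acute, so the smallest enclosing circle has BC as diameter.
Centre = midpoint of BC = (1, -1.5), r² = 445/4 = 111.25.
Area = π·r² = π·111.25 ≈ 349.50.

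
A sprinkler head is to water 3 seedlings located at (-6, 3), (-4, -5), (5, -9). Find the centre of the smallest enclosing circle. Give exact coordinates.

Call the three points A, B, C in the order given.
Side lengths²: AB² = 68, AC² = 265, BC² = 97.
Since AC² = 265 ≥ 97 + 68 = 165, the angle opposite AC is not acute, so the smallest enclosing circle has AC as diameter.
Centre = midpoint of AC = (-0.5, -3), r² = 265/4 = 66.25.
Centre = (-0.5, -3).

(-0.5, -3)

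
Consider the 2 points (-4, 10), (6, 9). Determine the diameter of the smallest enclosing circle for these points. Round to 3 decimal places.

10.050

The smallest circle enclosing two points has them as diameter endpoints.
Centre = midpoint = (1, 9.5); r² = |(-4, 10)−(6, 9)|²/4 = 101/4 = 25.25.
Diameter = 2r = 2√(25.25) ≈ 10.050.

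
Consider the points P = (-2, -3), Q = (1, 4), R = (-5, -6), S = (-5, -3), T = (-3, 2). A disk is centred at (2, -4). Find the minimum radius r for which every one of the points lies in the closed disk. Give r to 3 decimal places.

The required radius is the distance from (2, -4) to the farthest point.
Squared distances: 17, 65, 53, 50, 61.
Maximum is 65, attained at Q.
r = √65 ≈ 8.062.

8.062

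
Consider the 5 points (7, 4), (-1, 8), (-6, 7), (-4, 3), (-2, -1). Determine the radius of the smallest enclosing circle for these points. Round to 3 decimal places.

The minimum enclosing circle of a finite set is fixed by two of the points (as a diameter) or three (as a circumcircle).
The minimum enclosing circle is determined by three boundary points: (7, 4), (-6, 7), (-2, -1).
Their circumcentre is (10/23, 120/23) with r² = 23585/529.
The farthest remaining point (-4, 3) is at distance² 13005/529 ≤ 23585/529.
r = √(23585/529) ≈ 6.677.

6.677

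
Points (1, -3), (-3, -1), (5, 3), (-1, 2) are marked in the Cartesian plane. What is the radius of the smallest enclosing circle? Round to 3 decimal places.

4.472

A smallest enclosing disk is always determined by at most three of the input points on its boundary.
The farthest pair is (-3, -1)–(5, 3) with squared distance 80. The circle on this segment as diameter has centre (1, 1) and r² = 80/4 = 20.
Check (1, -3): distance² to centre = 16 ≤ 20, so it lies inside.
All remaining points lie in this disk, and no smaller disk contains both endpoints, so this is the minimum enclosing circle.
r = √20 ≈ 4.472.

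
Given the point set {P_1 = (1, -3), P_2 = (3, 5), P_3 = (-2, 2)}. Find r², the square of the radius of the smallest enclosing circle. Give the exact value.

17

Side lengths²: P_1P_2² = 68, P_1P_3² = 34, P_2P_3² = 34.
Since P_1P_2² = 68 ≥ 34 + 34 = 68, the angle opposite P_1P_2 is not acute, so the smallest enclosing circle has P_1P_2 as diameter.
Centre = midpoint of P_1P_2 = (2, 1), r² = 68/4 = 17.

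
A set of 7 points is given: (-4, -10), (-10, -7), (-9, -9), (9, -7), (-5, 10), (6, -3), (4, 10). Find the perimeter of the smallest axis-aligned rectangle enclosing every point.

78

Width = max x − min x = 9 − (-10) = 19.
Height = max y − min y = 10 − (-10) = 20.
Perimeter = 2(19 + 20) = 78.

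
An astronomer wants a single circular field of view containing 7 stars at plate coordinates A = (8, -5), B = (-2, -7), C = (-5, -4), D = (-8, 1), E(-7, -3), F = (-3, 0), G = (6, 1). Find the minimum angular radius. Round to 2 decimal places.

The farthest pair is A–D with squared distance 292. The circle on this segment as diameter has centre (0, -2) and r² = 292/4 = 73.
Check B: distance² to centre = 29 ≤ 73, so it lies inside.
All remaining points lie in this disk, and no smaller disk contains both endpoints, so this is the minimum enclosing circle.
r = √73 ≈ 8.54.

8.54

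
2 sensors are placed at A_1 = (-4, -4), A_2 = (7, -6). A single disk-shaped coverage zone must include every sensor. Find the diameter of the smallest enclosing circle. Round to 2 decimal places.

11.18

The smallest circle enclosing two points has them as diameter endpoints.
Centre = midpoint = (1.5, -5); r² = |A_1A_2|²/4 = 125/4 = 31.25.
Diameter = 2r = 2√(31.25) ≈ 11.18.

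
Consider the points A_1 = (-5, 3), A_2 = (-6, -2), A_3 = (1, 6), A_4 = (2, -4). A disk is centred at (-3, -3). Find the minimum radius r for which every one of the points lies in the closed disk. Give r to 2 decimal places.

The required radius is the distance from (-3, -3) to the farthest point.
Squared distances: 40, 10, 97, 26.
Maximum is 97, attained at A_3.
r = √97 ≈ 9.85.

9.85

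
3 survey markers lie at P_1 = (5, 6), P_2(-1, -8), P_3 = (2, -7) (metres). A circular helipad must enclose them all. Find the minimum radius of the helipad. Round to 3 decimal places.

Side lengths²: P_1P_2² = 232, P_1P_3² = 178, P_2P_3² = 10.
Since P_1P_2² = 232 ≥ 178 + 10 = 188, the angle opposite P_1P_2 is not acute, so the smallest enclosing circle has P_1P_2 as diameter.
Centre = midpoint of P_1P_2 = (2, -1), r² = 232/4 = 58.
r = √58 ≈ 7.616.

7.616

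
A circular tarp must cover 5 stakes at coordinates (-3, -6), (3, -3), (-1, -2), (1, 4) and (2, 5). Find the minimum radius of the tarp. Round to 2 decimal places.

6.04

By Welzl's lemma the MEC is supported by two points (diametrically opposite) or three points (on a circumcircle).
The farthest pair is (-3, -6)–(2, 5) with squared distance 146. The circle on this segment as diameter has centre (-0.5, -0.5) and r² = 146/4 = 36.5.
Check (3, -3): distance² to centre = 18.5 ≤ 36.5, so it lies inside.
All remaining points lie in this disk, and no smaller disk contains both endpoints, so this is the minimum enclosing circle.
r = √(36.5) ≈ 6.04.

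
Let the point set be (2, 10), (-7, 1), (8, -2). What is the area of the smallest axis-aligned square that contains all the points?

225

The bounding box has width 15 and height 12.
An axis-aligned square enclosing the set must have side ≥ max(width, height).
So the minimum side is max(15, 12) = 15.
Area = 15² = 225.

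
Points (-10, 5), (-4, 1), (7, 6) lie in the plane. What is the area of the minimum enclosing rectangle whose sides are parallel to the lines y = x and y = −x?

In coordinates u = x + y, v = x − y the rectangle is axis-aligned; the map (x,y)→(u,v) scales areas by 2.
u-values: -5, -3, 13; range = 13 − (-5) = 18.
v-values: -15, -5, 1; range = 1 − (-15) = 16.
Area = (18 × 16) / 2 = 144.

144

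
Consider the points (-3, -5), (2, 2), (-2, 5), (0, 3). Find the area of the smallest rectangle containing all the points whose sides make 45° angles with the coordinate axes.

In coordinates u = x + y, v = x − y the rectangle is axis-aligned; the map (x,y)→(u,v) scales areas by 2.
u-values: -8, 4, 3, 3; range = 4 − (-8) = 12.
v-values: 2, 0, -7, -3; range = 2 − (-7) = 9.
Area = (12 × 9) / 2 = 54.

54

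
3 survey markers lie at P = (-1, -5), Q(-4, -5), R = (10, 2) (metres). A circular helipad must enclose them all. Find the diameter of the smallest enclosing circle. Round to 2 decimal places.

Side lengths²: PQ² = 9, PR² = 170, QR² = 245.
Since QR² = 245 ≥ 170 + 9 = 179, the angle opposite QR is not acute, so the smallest enclosing circle has QR as diameter.
Centre = midpoint of QR = (3, -1.5), r² = 245/4 = 61.25.
Diameter = 2r = 2√(61.25) ≈ 15.65.

15.65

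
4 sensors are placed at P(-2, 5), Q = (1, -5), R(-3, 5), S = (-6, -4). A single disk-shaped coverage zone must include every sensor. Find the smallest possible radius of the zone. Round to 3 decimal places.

By Welzl's lemma the MEC is supported by two points (diametrically opposite) or three points (on a circumcircle).
The minimum enclosing circle is determined by three boundary points: Q, R, S.
Their circumcentre is (-21/11, -4/11) with r² = 3625/121.
The farthest remaining point P is at distance² 3482/121 ≤ 3625/121.
r = √(3625/121) ≈ 5.473.

5.473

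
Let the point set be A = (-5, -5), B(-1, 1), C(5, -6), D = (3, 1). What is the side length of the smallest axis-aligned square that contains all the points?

10

The bounding box has width 10 and height 7.
An axis-aligned square enclosing the set must have side ≥ max(width, height).
So the minimum side is max(10, 7) = 10.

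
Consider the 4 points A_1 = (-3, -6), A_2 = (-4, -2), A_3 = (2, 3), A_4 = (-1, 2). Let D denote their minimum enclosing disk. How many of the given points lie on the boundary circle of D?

By Welzl's lemma the MEC is supported by two points (diametrically opposite) or three points (on a circumcircle).
The farthest pair is A_1–A_3 with squared distance 106. The circle on this segment as diameter has centre (-0.5, -1.5) and r² = 106/4 = 26.5.
Check A_2: distance² to centre = 12.5 ≤ 26.5, so it lies inside.
All remaining points lie in this disk, and no smaller disk contains both endpoints, so this is the minimum enclosing circle.
The points at distance exactly r from the centre are A_1, A_3 — 2 points.

2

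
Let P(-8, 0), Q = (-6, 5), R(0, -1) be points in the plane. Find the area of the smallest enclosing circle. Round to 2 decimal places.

60.43

Side lengths²: PQ² = 29, PR² = 65, QR² = 72.
Since QR² = 72 < 65 + 29 = 94, the triangle is acute, so the smallest enclosing circle is the circumcircle.
Circumcentre = (-53/14, 17/14), r² = 1885/98.
Area = π·r² = π·1885/98 ≈ 60.43.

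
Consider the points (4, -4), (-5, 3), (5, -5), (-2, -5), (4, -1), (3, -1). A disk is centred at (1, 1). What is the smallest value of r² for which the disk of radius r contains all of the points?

52

The required radius is the distance from (1, 1) to the farthest point.
Squared distances: 34, 40, 52, 45, 13, 8.
Maximum is 52, attained at (5, -5).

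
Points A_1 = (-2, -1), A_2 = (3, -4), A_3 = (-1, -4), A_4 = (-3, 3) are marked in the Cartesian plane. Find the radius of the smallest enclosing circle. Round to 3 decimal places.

The farthest pair is A_2–A_4 with squared distance 85. The circle on this segment as diameter has centre (0, -0.5) and r² = 85/4 = 21.25.
Check A_1: distance² to centre = 4.25 ≤ 21.25, so it lies inside.
All remaining points lie in this disk, and no smaller disk contains both endpoints, so this is the minimum enclosing circle.
r = √(21.25) ≈ 4.610.

4.610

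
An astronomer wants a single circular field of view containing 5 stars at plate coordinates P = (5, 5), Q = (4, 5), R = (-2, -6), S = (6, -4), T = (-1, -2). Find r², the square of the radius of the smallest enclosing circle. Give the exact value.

The farthest pair is P–R with squared distance 170. The circle on this segment as diameter has centre (1.5, -0.5) and r² = 170/4 = 42.5.
Check Q: distance² to centre = 36.5 ≤ 42.5, so it lies inside.
All remaining points lie in this disk, and no smaller disk contains both endpoints, so this is the minimum enclosing circle.

42.5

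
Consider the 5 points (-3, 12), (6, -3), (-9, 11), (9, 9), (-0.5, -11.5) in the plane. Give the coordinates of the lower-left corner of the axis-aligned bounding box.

x-range [-9, 9], y-range [-11.5, 12].
The lower-left corner is (-9, -11.5).

(-9, -11.5)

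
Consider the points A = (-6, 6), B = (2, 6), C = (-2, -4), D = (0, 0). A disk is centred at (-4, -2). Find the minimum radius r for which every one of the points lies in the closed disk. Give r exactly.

The required radius is the distance from (-4, -2) to the farthest point.
Squared distances: 68, 100, 8, 20.
Maximum is 100, attained at B.
r = √100 = 10.

10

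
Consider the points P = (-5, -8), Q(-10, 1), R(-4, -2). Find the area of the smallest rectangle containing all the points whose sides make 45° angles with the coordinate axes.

49

In coordinates u = x + y, v = x − y the rectangle is axis-aligned; the map (x,y)→(u,v) scales areas by 2.
u-values: -13, -9, -6; range = -6 − (-13) = 7.
v-values: 3, -11, -2; range = 3 − (-11) = 14.
Area = (7 × 14) / 2 = 49.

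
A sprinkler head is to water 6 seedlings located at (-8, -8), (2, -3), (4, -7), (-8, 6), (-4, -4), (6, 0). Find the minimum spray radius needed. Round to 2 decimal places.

The minimum enclosing circle is determined by three boundary points: (-8, -8), (4, -7), (-8, 6).
Their circumcentre is (-61/24, -1) with r² = 45385/576.
The farthest remaining point (6, 0) is at distance² 42601/576 ≤ 45385/576.
r = √(45385/576) ≈ 8.88.

8.88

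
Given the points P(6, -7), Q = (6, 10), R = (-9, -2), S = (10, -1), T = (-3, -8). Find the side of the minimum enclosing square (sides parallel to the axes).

The bounding box has width 19 and height 18.
An axis-aligned square enclosing the set must have side ≥ max(width, height).
So the minimum side is max(19, 18) = 19.

19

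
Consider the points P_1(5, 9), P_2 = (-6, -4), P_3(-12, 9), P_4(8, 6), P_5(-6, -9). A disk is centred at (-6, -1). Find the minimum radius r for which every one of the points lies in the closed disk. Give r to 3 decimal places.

The required radius is the distance from (-6, -1) to the farthest point.
Squared distances: 221, 9, 136, 245, 64.
Maximum is 245, attained at P_4.
r = √245 ≈ 15.652.

15.652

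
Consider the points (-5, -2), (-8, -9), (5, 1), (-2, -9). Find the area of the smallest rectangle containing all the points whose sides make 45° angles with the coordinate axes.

In coordinates u = x + y, v = x − y the rectangle is axis-aligned; the map (x,y)→(u,v) scales areas by 2.
u-values: -7, -17, 6, -11; range = 6 − (-17) = 23.
v-values: -3, 1, 4, 7; range = 7 − (-3) = 10.
Area = (23 × 10) / 2 = 115.

115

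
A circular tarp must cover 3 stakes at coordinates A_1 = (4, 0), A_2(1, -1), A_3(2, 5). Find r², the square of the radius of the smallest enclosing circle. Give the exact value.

5365/578

Side lengths²: A_1A_2² = 10, A_1A_3² = 29, A_2A_3² = 37.
Since A_2A_3² = 37 < 29 + 10 = 39, the triangle is acute, so the smallest enclosing circle is the circumcircle.
Circumcentre = (57/34, 67/34), r² = 5365/578.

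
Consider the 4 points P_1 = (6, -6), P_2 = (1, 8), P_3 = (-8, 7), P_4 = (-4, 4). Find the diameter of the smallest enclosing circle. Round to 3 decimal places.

19.105

The farthest pair is P_1–P_3 with squared distance 365. The circle on this segment as diameter has centre (-1, 0.5) and r² = 365/4 = 91.25.
Check P_2: distance² to centre = 60.25 ≤ 91.25, so it lies inside.
All remaining points lie in this disk, and no smaller disk contains both endpoints, so this is the minimum enclosing circle.
Diameter = 2r = 2√(91.25) ≈ 19.105.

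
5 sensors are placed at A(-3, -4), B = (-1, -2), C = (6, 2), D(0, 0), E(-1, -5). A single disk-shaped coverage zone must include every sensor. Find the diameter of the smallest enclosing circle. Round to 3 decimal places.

By Welzl's lemma the MEC is supported by two points (diametrically opposite) or three points (on a circumcircle).
The farthest pair is A–C with squared distance 117. The circle on this segment as diameter has centre (1.5, -1) and r² = 117/4 = 29.25.
Check B: distance² to centre = 7.25 ≤ 29.25, so it lies inside.
All remaining points lie in this disk, and no smaller disk contains both endpoints, so this is the minimum enclosing circle.
Diameter = 2r = 2√(29.25) ≈ 10.817.

10.817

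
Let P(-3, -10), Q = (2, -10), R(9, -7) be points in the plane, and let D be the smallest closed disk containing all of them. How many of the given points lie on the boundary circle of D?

2

Side lengths²: PQ² = 25, PR² = 153, QR² = 58.
Since PR² = 153 ≥ 58 + 25 = 83, the angle opposite PR is not acute, so the smallest enclosing circle has PR as diameter.
Centre = midpoint of PR = (3, -8.5), r² = 153/4 = 38.25.
The points at distance exactly r from the centre are P, R — 2 points.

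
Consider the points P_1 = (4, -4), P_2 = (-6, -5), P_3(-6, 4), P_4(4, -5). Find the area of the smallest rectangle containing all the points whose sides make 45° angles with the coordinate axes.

In coordinates u = x + y, v = x − y the rectangle is axis-aligned; the map (x,y)→(u,v) scales areas by 2.
u-values: 0, -11, -2, -1; range = 0 − (-11) = 11.
v-values: 8, -1, -10, 9; range = 9 − (-10) = 19.
Area = (11 × 19) / 2 = 104.5.

104.5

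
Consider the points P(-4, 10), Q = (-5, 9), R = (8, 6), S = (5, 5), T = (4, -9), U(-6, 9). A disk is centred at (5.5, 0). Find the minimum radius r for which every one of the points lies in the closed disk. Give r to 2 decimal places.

14.60

The required radius is the distance from (5.5, 0) to the farthest point.
Squared distances: 190.25, 191.25, 42.25, 25.25, 83.25, 213.25.
Maximum is 213.25, attained at U.
r = √(213.25) ≈ 14.60.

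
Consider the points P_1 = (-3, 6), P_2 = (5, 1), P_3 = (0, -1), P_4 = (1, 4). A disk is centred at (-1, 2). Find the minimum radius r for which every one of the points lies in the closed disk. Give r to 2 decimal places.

The required radius is the distance from (-1, 2) to the farthest point.
Squared distances: 20, 37, 10, 8.
Maximum is 37, attained at P_2.
r = √37 ≈ 6.08.

6.08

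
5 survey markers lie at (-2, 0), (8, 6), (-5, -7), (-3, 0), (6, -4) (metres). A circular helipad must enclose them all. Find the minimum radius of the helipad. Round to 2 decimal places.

9.19

By Welzl's lemma the MEC is supported by two points (diametrically opposite) or three points (on a circumcircle).
The farthest pair is (8, 6)–(-5, -7) with squared distance 338. The circle on this segment as diameter has centre (1.5, -0.5) and r² = 338/4 = 84.5.
Check (-2, 0): distance² to centre = 12.5 ≤ 84.5, so it lies inside.
All remaining points lie in this disk, and no smaller disk contains both endpoints, so this is the minimum enclosing circle.
r = √(84.5) ≈ 9.19.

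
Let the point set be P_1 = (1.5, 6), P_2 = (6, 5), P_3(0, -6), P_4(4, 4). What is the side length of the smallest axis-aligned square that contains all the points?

The bounding box has width 6 and height 12.
An axis-aligned square enclosing the set must have side ≥ max(width, height).
So the minimum side is max(6, 12) = 12.

12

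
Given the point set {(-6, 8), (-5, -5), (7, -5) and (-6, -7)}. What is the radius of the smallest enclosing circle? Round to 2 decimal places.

9.30

By Welzl's lemma the MEC is supported by two points (diametrically opposite) or three points (on a circumcircle).
The minimum enclosing circle is determined by three boundary points: (-6, 8), (7, -5), (-6, -7).
Their circumcentre is (-0.5, 0.5) with r² = 86.5.
The farthest remaining point (-5, -5) is at distance² 50.5 ≤ 86.5.
r = √(86.5) ≈ 9.30.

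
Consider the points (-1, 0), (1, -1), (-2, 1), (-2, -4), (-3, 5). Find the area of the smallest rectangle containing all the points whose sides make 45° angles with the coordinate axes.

40

In coordinates u = x + y, v = x − y the rectangle is axis-aligned; the map (x,y)→(u,v) scales areas by 2.
u-values: -1, 0, -1, -6, 2; range = 2 − (-6) = 8.
v-values: -1, 2, -3, 2, -8; range = 2 − (-8) = 10.
Area = (8 × 10) / 2 = 40.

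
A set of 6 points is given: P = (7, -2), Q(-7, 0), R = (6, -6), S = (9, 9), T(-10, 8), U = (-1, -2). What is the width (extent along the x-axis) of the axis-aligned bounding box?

19

max x = 9, min x = -10, so width = 19.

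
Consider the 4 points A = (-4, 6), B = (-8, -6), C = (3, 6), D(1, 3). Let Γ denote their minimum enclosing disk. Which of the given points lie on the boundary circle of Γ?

B, C

The minimum enclosing circle of a finite set is fixed by two of the points (as a diameter) or three (as a circumcircle).
The farthest pair is B–C with squared distance 265. The circle on this segment as diameter has centre (-2.5, 0) and r² = 265/4 = 66.25.
Check A: distance² to centre = 38.25 ≤ 66.25, so it lies inside.
All remaining points lie in this disk, and no smaller disk contains both endpoints, so this is the minimum enclosing circle.
The points at distance exactly r from the centre are B, C — 2 points.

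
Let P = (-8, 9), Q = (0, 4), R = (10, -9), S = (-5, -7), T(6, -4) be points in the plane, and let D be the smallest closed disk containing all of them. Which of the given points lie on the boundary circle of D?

The minimum enclosing circle of a finite set is fixed by two of the points (as a diameter) or three (as a circumcircle).
The farthest pair is P–R with squared distance 648. The circle on this segment as diameter has centre (1, 0) and r² = 648/4 = 162.
Check Q: distance² to centre = 17 ≤ 162, so it lies inside.
All remaining points lie in this disk, and no smaller disk contains both endpoints, so this is the minimum enclosing circle.
The points at distance exactly r from the centre are P, R — 2 points.

P, R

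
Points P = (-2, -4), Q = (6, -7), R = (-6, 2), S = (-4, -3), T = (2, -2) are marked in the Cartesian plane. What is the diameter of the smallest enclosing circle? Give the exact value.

The minimum enclosing circle of a finite set is fixed by two of the points (as a diameter) or three (as a circumcircle).
The farthest pair is Q–R with squared distance 225. The circle on this segment as diameter has centre (0, -2.5) and r² = 225/4 = 56.25.
Check P: distance² to centre = 6.25 ≤ 56.25, so it lies inside.
All remaining points lie in this disk, and no smaller disk contains both endpoints, so this is the minimum enclosing circle.
Diameter = 2r = 2√(56.25) = 15.

15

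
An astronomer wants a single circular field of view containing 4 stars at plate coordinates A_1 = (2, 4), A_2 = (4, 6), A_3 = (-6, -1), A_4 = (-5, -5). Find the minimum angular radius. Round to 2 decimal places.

7.11

The farthest pair is A_2–A_4 with squared distance 202. The circle on this segment as diameter has centre (-0.5, 0.5) and r² = 202/4 = 50.5.
Check A_1: distance² to centre = 18.5 ≤ 50.5, so it lies inside.
All remaining points lie in this disk, and no smaller disk contains both endpoints, so this is the minimum enclosing circle.
r = √(50.5) ≈ 7.11.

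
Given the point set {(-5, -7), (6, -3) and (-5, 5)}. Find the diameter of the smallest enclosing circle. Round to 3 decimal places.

Call the three points A, B, C in the order given.
Side lengths²: AB² = 137, AC² = 144, BC² = 185.
Since BC² = 185 < 144 + 137 = 281, the triangle is acute, so the smallest enclosing circle is the circumcircle.
Circumcentre = (-21/22, -1), r² = 25345/484.
Diameter = 2r = 2√(25345/484) ≈ 14.473.

14.473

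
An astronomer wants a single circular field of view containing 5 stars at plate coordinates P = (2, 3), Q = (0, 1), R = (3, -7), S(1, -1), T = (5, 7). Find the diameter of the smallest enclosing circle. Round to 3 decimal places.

A smallest enclosing disk is always determined by at most three of the input points on its boundary.
The farthest pair is R–T with squared distance 200. The circle on this segment as diameter has centre (4, 0) and r² = 200/4 = 50.
Check P: distance² to centre = 13 ≤ 50, so it lies inside.
All remaining points lie in this disk, and no smaller disk contains both endpoints, so this is the minimum enclosing circle.
Diameter = 2r = 2√50 ≈ 14.142.

14.142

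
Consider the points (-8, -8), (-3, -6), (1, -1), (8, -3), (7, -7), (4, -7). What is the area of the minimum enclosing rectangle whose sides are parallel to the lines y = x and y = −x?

In coordinates u = x + y, v = x − y the rectangle is axis-aligned; the map (x,y)→(u,v) scales areas by 2.
u-values: -16, -9, 0, 5, 0, -3; range = 5 − (-16) = 21.
v-values: 0, 3, 2, 11, 14, 11; range = 14 − 0 = 14.
Area = (21 × 14) / 2 = 147.

147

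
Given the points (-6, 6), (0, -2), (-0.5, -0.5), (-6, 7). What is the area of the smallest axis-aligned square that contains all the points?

The bounding box has width 6 and height 9.
An axis-aligned square enclosing the set must have side ≥ max(width, height).
So the minimum side is max(6, 9) = 9.
Area = 9² = 81.

81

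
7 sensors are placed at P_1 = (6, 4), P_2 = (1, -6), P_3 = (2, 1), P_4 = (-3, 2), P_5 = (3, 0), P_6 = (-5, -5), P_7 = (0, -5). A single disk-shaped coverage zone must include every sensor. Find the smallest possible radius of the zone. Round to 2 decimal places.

7.11

The farthest pair is P_1–P_6 with squared distance 202. The circle on this segment as diameter has centre (0.5, -0.5) and r² = 202/4 = 50.5.
Check P_2: distance² to centre = 30.5 ≤ 50.5, so it lies inside.
All remaining points lie in this disk, and no smaller disk contains both endpoints, so this is the minimum enclosing circle.
r = √(50.5) ≈ 7.11.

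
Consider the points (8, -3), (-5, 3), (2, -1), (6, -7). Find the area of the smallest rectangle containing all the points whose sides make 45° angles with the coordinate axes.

73.5

In coordinates u = x + y, v = x − y the rectangle is axis-aligned; the map (x,y)→(u,v) scales areas by 2.
u-values: 5, -2, 1, -1; range = 5 − (-2) = 7.
v-values: 11, -8, 3, 13; range = 13 − (-8) = 21.
Area = (7 × 21) / 2 = 73.5.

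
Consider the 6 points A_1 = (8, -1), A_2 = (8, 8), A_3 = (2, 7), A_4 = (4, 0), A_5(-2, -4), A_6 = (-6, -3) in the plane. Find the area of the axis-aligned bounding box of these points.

x ranges over [-6, 8], width 14.
y ranges over [-4, 8], height 12.
Area = 14 × 12 = 168.

168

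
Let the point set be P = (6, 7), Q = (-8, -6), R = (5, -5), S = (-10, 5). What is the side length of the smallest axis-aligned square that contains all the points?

The bounding box has width 16 and height 13.
An axis-aligned square enclosing the set must have side ≥ max(width, height).
So the minimum side is max(16, 13) = 16.

16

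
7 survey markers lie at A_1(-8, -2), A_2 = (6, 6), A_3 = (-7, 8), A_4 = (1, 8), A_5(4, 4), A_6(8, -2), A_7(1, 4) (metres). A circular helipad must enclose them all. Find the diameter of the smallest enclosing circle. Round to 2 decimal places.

18.12

The minimum enclosing circle is determined by three boundary points: A_1, A_3, A_6.
Their circumcentre is (0, 2.25) with r² = 82.0625.
The farthest remaining point A_2 is at distance² 50.0625 ≤ 82.0625.
Diameter = 2r = 2√(82.0625) ≈ 18.12.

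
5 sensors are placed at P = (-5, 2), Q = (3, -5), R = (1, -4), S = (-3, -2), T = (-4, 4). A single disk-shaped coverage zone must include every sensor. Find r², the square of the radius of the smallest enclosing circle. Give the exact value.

32.5

The farthest pair is Q–T with squared distance 130. The circle on this segment as diameter has centre (-0.5, -0.5) and r² = 130/4 = 32.5.
Check P: distance² to centre = 26.5 ≤ 32.5, so it lies inside.
All remaining points lie in this disk, and no smaller disk contains both endpoints, so this is the minimum enclosing circle.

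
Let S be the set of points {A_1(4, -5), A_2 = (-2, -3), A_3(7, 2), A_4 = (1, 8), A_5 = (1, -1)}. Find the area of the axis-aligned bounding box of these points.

117

x ranges over [-2, 7], width 9.
y ranges over [-5, 8], height 13.
Area = 9 × 13 = 117.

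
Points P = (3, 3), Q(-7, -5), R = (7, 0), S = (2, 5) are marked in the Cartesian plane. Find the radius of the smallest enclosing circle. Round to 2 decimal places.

The minimum enclosing circle is determined by three boundary points: Q, R, S.
Their circumcentre is (-5/38, -81/38) with r² = 40001/722.
The farthest remaining point P is at distance² 26093/722 ≤ 40001/722.
r = √(40001/722) ≈ 7.44.

7.44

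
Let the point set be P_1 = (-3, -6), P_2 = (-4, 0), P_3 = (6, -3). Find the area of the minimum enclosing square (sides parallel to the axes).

The bounding box has width 10 and height 6.
An axis-aligned square enclosing the set must have side ≥ max(width, height).
So the minimum side is max(10, 6) = 10.
Area = 10² = 100.

100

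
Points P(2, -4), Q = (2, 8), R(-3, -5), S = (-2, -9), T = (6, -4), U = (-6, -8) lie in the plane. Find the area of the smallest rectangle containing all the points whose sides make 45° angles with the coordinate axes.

In coordinates u = x + y, v = x − y the rectangle is axis-aligned; the map (x,y)→(u,v) scales areas by 2.
u-values: -2, 10, -8, -11, 2, -14; range = 10 − (-14) = 24.
v-values: 6, -6, 2, 7, 10, 2; range = 10 − (-6) = 16.
Area = (24 × 16) / 2 = 192.

192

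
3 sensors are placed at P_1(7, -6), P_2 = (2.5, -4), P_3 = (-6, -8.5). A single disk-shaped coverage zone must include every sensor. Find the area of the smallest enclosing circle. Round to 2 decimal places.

137.64

Side lengths²: P_1P_2² = 24.25, P_1P_3² = 175.25, P_2P_3² = 92.5.
Since P_1P_3² = 175.25 ≥ 92.5 + 24.25 = 116.75, the angle opposite P_1P_3 is not acute, so the smallest enclosing circle has P_1P_3 as diameter.
Centre = midpoint of P_1P_3 = (0.5, -7.25), r² = 175.25/4 = 43.8125.
Area = π·r² = π·43.8125 ≈ 137.64.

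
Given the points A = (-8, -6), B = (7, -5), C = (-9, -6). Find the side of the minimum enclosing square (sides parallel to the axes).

16

The bounding box has width 16 and height 1.
An axis-aligned square enclosing the set must have side ≥ max(width, height).
So the minimum side is max(16, 1) = 16.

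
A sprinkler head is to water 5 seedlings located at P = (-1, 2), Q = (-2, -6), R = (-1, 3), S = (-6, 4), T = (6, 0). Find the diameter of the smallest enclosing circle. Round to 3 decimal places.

The minimum enclosing circle is determined by three boundary points: Q, S, T.
Their circumcentre is (-7/13, 5/13) with r² = 7250/169.
The farthest remaining point R is at distance² 1192/169 ≤ 7250/169.
Diameter = 2r = 2√(7250/169) ≈ 13.100.

13.100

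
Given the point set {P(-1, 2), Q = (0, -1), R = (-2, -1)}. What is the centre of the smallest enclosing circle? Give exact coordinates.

(-1, 1/3)

Side lengths²: PQ² = 10, PR² = 10, QR² = 4.
Since PR² = 10 < 10 + 4 = 14, the triangle is acute, so the smallest enclosing circle is the circumcircle.
Circumcentre = (-1, 1/3), r² = 25/9.
Centre = (-1, 1/3).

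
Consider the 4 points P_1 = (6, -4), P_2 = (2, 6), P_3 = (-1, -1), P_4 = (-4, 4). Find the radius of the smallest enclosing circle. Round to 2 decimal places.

6.40

The minimum enclosing circle of a finite set is fixed by two of the points (as a diameter) or three (as a circumcircle).
The farthest pair is P_1–P_4 with squared distance 164. The circle on this segment as diameter has centre (1, 0) and r² = 164/4 = 41.
Check P_2: distance² to centre = 37 ≤ 41, so it lies inside.
All remaining points lie in this disk, and no smaller disk contains both endpoints, so this is the minimum enclosing circle.
r = √41 ≈ 6.40.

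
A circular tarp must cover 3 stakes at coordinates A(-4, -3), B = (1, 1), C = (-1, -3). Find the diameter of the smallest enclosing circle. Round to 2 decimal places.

Side lengths²: AB² = 41, AC² = 9, BC² = 20.
Since AB² = 41 ≥ 20 + 9 = 29, the angle opposite AB is not acute, so the smallest enclosing circle has AB as diameter.
Centre = midpoint of AB = (-1.5, -1), r² = 41/4 = 10.25.
Diameter = 2r = 2√(10.25) ≈ 6.40.

6.40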